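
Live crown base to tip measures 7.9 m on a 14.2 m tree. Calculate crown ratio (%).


Formula: Crown Ratio = (Crown Length / Total Height) * 100
CR = (7.9 m / 14.2 m) * 100
CR = 0.5563 * 100 = 55.6%

55.6


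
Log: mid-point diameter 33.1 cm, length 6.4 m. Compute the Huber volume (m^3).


Huber: V = Am * L,  Am = pi*(Dm/200)^2
Am = pi*(33.1/200)^2 = 0.086049 m^2
V = 0.086049*6.4 = 0.5507 m^3

0.5507


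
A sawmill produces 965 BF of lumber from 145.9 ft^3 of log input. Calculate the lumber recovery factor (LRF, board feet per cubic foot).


Formula: LRF = Lumber Output (BF) / Log Input (ft^3)
LRF = 965 BF / 145.9 ft^3
LRF = 6.61 BF/ft^3

6.61


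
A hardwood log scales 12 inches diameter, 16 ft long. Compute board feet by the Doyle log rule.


Doyle: BF = (D - 4)^2 * L / 16
Adjusted diameter = 12 - 4 = 8 in
(D-4)^2 = 8^2 = 64
BF = 64 * 16 / 16 = 64 BF

64


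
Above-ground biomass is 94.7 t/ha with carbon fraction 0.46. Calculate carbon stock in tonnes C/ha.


Formula: Carbon Stock = Biomass * Carbon Fraction
C = 94.7 t/ha * 0.46
C = 43.6 t C/ha

43.6


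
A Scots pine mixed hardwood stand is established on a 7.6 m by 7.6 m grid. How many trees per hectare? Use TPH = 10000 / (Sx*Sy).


Formula: TPH = 10000 m^2/ha / (spacing_x * spacing_y)
Area per tree = 7.6 m * 7.6 m = 57.76 m^2
TPH = 10000 / 57.76 = 173 trees/ha

173


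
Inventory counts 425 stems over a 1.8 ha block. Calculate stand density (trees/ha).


Formula: Stand Density = N_trees / Area_ha
Density = 425 trees / 1.8 ha
Density = 236 trees/ha

236


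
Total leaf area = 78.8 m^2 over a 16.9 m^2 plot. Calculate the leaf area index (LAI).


Formula: LAI = total leaf area / ground area  (dimensionless)
LAI = 78.8 m^2 / 16.9 m^2
LAI = 4.66

4.66


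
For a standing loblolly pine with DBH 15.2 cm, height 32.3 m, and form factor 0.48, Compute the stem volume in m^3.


Formula: V = pi * (DBH/200)^2 * H * ff
Radius = DBH/200 = 15.2/200 = 0.076 m
Radius^2 = 0.076^2 = 0.005776 m^2
V = pi * 0.005776 * 32.3 * 0.48
V = 0.281 m^3

0.281


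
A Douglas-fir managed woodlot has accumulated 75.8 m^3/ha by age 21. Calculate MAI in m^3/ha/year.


Formula: MAI = Total Volume / Stand Age
MAI = 75.8 m^3/ha / 21 years
MAI = 3.61 m^3/ha/year

3.61


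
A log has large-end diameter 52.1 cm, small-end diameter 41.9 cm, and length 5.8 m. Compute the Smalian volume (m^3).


Smalian: V = (A1 + A2)/2 * L,  A = pi*(D/200)^2
A1 = pi*(52.1/200)^2 = 0.213189 m^2
A2 = pi*(41.9/200)^2 = 0.137885 m^2
V = (0.213189+0.137885)/2*5.8 = 1.0181 m^3

1.0181


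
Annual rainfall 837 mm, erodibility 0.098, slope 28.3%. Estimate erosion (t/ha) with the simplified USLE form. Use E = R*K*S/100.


Formula: E = R * K * S / 100  (simplified USLE)
R * K = 837 * 0.098 = 82.026
E = 82.026 * 28.3 / 100 = 23.21 t/ha

23.21


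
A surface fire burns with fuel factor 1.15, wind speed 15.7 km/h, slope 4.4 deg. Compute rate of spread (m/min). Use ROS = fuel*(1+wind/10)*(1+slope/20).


Formula: ROS = fuel * (1 + wind/10) * (1 + slope/20)
Wind factor = 1 + 15.7/10 = 2.57
Slope factor = 1 + 4.4/20 = 1.22
ROS = 1.15 * 2.57 * 1.22 = 3.61 m/min

3.61


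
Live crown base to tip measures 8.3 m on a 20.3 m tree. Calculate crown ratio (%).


Formula: Crown Ratio = (Crown Length / Total Height) * 100
CR = (8.3 m / 20.3 m) * 100
CR = 0.4089 * 100 = 40.9%

40.9


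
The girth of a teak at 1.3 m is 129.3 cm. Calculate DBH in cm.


Formula: DBH = C / pi
DBH = 129.3 / pi
pi = 3.14159...
DBH = 41.2 cm

41.2


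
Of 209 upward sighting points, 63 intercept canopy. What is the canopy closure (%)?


Formula: Canopy closure = covered points / total points * 100
Closure = 63 / 209 * 100
Closure = 0.3014 * 100 = 30.1%

30.1


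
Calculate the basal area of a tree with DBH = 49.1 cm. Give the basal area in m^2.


Formula: BA = pi * (DBH/2)^2 / 10000  (cm^2 to m^2)
Radius = DBH/2 = 49.1/2 = 24.55 cm
BA = pi * 24.55^2 / 10000
   = 1893.4457 cm^2 / 10000
   = 0.1893 m^2

0.1893


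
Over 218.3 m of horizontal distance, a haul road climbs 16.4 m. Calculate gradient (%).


Formula: Gradient = rise / run * 100
Gradient = 16.4 / 218.3 * 100 = 7.5%

7.5


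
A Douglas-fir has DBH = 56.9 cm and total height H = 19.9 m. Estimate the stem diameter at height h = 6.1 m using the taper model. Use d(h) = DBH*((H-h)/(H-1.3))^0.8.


Taper: d(h) = DBH * ((H - h) / (H - 1.3))^0.8
Numerator = H - h = 19.9 - 6.1 = 13.8 m
Denominator = H - 1.3 = 19.9 - 1.3 = 18.6 m
Ratio = 13.8 / 18.6 = 0.74194
d = 56.9 * 0.74194^0.8 = 44.8 cm

44.8


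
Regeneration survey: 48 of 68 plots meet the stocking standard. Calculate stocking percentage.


Formula: Stocking % = stocked plots / total plots * 100
Stocking = 48 / 68 * 100
Stocking = 0.7059 * 100 = 70.6%

70.6


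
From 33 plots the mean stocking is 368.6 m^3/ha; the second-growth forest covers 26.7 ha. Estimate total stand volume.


Formula: Total Volume = Mean Volume per ha * Total Area
Total Volume = 368.6 m^3/ha * 26.7 ha
Total Volume = 9842 m^3

9842


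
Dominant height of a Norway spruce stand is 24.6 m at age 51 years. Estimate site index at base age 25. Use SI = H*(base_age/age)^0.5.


Formula: SI = H_dom * (base_age / age)^0.5
Age ratio = 25 / 51 = 0.4902
sqrt(age_ratio) = 0.70014
SI = 24.6 * 0.70014 = 17.2 m

17.2


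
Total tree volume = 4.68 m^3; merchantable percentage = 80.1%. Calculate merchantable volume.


Formula: MV = V_total * (merchantable_pct / 100)
Merchantable fraction = 80.1% / 100 = 0.801
MV = 4.68 m^3 * 0.801 = 3.749 m^3

3.749


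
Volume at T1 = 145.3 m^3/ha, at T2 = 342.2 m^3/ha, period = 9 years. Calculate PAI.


Formula: PAI = (V_T2 - V_T1) / (T2 - T1)
Volume increment = 342.2 - 145.3 = 196.9 m^3/ha
PAI = 196.9 / 9 = 21.88 m^3/ha/year

21.88


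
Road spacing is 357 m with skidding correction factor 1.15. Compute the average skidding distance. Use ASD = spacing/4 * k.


Formula: ASD = (spacing / 4) * correction
Uncorrected distance = spacing / 4 = 357 / 4 = 89.25 m
ASD = 89.25 * 1.15 = 103 m

103


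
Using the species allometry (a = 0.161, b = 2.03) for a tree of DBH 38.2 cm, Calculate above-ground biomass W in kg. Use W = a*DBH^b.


Formula: W = a * DBH^b  (allometric power law)
DBH^b = 38.2^2.03 = 1627.7535
W = 0.161 * 1627.7535 = 262.1 kg

262.1


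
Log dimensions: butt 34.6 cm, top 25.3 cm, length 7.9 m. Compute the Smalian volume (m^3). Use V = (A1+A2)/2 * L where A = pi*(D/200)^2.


Smalian: V = (A1 + A2)/2 * L,  A = pi*(D/200)^2
A1 = pi*(34.6/200)^2 = 0.094025 m^2
A2 = pi*(25.3/200)^2 = 0.050273 m^2
V = (0.094025+0.050273)/2*7.9 = 0.57 m^3

0.57


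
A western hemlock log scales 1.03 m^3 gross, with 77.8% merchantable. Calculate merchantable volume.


Formula: MV = V_total * (merchantable_pct / 100)
Merchantable fraction = 77.8% / 100 = 0.778
MV = 1.03 m^3 * 0.778 = 0.801 m^3

0.801


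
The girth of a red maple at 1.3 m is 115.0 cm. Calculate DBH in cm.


Formula: DBH = C / pi
DBH = 115.0 / pi
pi = 3.14159...
DBH = 36.6 cm

36.6


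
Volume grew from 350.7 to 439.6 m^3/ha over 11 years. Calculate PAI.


Formula: PAI = (V_T2 - V_T1) / (T2 - T1)
Volume increment = 439.6 - 350.7 = 88.9 m^3/ha
PAI = 88.9 / 11 = 8.08 m^3/ha/year

8.08


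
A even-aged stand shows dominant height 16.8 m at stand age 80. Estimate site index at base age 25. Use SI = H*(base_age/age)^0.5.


Formula: SI = H_dom * (base_age / age)^0.5
Age ratio = 25 / 80 = 0.3125
sqrt(age_ratio) = 0.55902
SI = 16.8 * 0.55902 = 9.4 m

9.4


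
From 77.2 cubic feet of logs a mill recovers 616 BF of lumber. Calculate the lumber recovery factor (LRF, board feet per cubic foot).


Formula: LRF = Lumber Output (BF) / Log Input (ft^3)
LRF = 616 BF / 77.2 ft^3
LRF = 7.98 BF/ft^3

7.98


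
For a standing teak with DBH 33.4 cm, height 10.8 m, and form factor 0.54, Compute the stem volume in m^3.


Formula: V = pi * (DBH/200)^2 * H * ff
Radius = DBH/200 = 33.4/200 = 0.167 m
Radius^2 = 0.167^2 = 0.027889 m^2
V = pi * 0.027889 * 10.8 * 0.54
V = 0.511 m^3

0.511


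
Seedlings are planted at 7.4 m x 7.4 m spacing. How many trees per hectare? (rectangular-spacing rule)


Formula: TPH = 10000 m^2/ha / (spacing_x * spacing_y)
Area per tree = 7.4 m * 7.4 m = 54.76 m^2
TPH = 10000 / 54.76 = 183 trees/ha

183


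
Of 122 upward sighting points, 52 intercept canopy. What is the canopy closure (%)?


Formula: Canopy closure = covered points / total points * 100
Closure = 52 / 122 * 100
Closure = 0.4262 * 100 = 42.6%

42.6


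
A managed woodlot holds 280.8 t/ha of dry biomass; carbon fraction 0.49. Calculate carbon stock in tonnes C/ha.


Formula: Carbon Stock = Biomass * Carbon Fraction
C = 280.8 t/ha * 0.49
C = 137.6 t C/ha

137.6


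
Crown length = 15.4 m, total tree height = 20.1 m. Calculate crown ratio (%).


Formula: Crown Ratio = (Crown Length / Total Height) * 100
CR = (15.4 m / 20.1 m) * 100
CR = 0.7662 * 100 = 76.6%

76.6


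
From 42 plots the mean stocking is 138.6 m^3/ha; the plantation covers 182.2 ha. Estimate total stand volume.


Formula: Total Volume = Mean Volume per ha * Total Area
Total Volume = 138.6 m^3/ha * 182.2 ha
Total Volume = 25253 m^3

25253


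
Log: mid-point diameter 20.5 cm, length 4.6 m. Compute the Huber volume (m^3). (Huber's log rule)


Huber: V = Am * L,  Am = pi*(Dm/200)^2
Am = pi*(20.5/200)^2 = 0.033006 m^2
V = 0.033006*4.6 = 0.1518 m^3

0.1518


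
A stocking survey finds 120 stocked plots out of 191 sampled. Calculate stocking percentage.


Formula: Stocking % = stocked plots / total plots * 100
Stocking = 120 / 191 * 100
Stocking = 0.6283 * 100 = 62.8%

62.8


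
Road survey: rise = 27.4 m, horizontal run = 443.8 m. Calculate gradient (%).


Formula: Gradient = rise / run * 100
Gradient = 27.4 / 443.8 * 100 = 6.2%

6.2


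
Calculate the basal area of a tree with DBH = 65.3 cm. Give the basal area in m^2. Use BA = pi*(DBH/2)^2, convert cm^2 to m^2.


Formula: BA = pi * (DBH/2)^2 / 10000  (cm^2 to m^2)
Radius = DBH/2 = 65.3/2 = 32.65 cm
BA = pi * 32.65^2 / 10000
   = 3349.0085 cm^2 / 10000
   = 0.3349 m^2

0.3349


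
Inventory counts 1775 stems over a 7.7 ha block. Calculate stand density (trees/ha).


Formula: Stand Density = N_trees / Area_ha
Density = 1775 trees / 7.7 ha
Density = 231 trees/ha

231


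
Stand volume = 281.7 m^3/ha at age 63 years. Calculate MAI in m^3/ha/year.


Formula: MAI = Total Volume / Stand Age
MAI = 281.7 m^3/ha / 63 years
MAI = 4.47 m^3/ha/year

4.47


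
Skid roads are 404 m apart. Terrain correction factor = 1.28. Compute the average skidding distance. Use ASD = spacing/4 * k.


Formula: ASD = (spacing / 4) * correction
Uncorrected distance = spacing / 4 = 404 / 4 = 101 m
ASD = 101 * 1.28 = 129 m

129


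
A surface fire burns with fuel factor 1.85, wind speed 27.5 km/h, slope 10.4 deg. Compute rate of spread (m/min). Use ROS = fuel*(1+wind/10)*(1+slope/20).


Formula: ROS = fuel * (1 + wind/10) * (1 + slope/20)
Wind factor = 1 + 27.5/10 = 3.75
Slope factor = 1 + 10.4/20 = 1.52
ROS = 1.85 * 3.75 * 1.52 = 10.55 m/min

10.55


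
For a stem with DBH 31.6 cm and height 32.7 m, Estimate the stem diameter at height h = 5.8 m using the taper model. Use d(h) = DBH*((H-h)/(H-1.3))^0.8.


Taper: d(h) = DBH * ((H - h) / (H - 1.3))^0.8
Numerator = H - h = 32.7 - 5.8 = 26.9 m
Denominator = H - 1.3 = 32.7 - 1.3 = 31.4 m
Ratio = 26.9 / 31.4 = 0.85669
d = 31.6 * 0.85669^0.8 = 27.9 cm

27.9


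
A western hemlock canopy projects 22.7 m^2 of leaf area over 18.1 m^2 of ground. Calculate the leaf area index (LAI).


Formula: LAI = total leaf area / ground area  (dimensionless)
LAI = 22.7 m^2 / 18.1 m^2
LAI = 1.25

1.25


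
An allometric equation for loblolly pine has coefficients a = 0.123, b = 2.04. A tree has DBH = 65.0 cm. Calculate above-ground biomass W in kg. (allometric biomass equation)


Formula: W = a * DBH^b  (allometric power law)
DBH^b = 65.0^2.04 = 4992.7894
W = 0.123 * 4992.7894 = 614.1 kg

614.1


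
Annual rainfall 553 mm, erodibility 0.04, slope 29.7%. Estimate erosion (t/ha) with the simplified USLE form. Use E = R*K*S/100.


Formula: E = R * K * S / 100  (simplified USLE)
R * K = 553 * 0.04 = 22.12
E = 22.12 * 29.7 / 100 = 6.57 t/ha

6.57


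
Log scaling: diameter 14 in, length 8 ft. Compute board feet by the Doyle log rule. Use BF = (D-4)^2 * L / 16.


Doyle: BF = (D - 4)^2 * L / 16
Adjusted diameter = 14 - 4 = 10 in
(D-4)^2 = 10^2 = 100
BF = 100 * 8 / 16 = 50 BF

50


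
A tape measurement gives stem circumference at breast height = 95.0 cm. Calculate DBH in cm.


Formula: DBH = C / pi
DBH = 95.0 / pi
pi = 3.14159...
DBH = 30.2 cm

30.2


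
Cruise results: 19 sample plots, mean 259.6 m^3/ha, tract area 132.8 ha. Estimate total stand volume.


Formula: Total Volume = Mean Volume per ha * Total Area
Total Volume = 259.6 m^3/ha * 132.8 ha
Total Volume = 34475 m^3

34475


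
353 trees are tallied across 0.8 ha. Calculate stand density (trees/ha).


Formula: Stand Density = N_trees / Area_ha
Density = 353 trees / 0.8 ha
Density = 441 trees/ha

441


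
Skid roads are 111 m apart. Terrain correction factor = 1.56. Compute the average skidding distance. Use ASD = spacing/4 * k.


Formula: ASD = (spacing / 4) * correction
Uncorrected distance = spacing / 4 = 111 / 4 = 27.75 m
ASD = 27.75 * 1.56 = 43 m

43


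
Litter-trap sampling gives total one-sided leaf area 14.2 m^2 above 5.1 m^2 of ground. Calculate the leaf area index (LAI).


Formula: LAI = total leaf area / ground area  (dimensionless)
LAI = 14.2 m^2 / 5.1 m^2
LAI = 2.78

2.78


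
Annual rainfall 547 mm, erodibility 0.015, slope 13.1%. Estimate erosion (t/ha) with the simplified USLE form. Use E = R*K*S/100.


Formula: E = R * K * S / 100  (simplified USLE)
R * K = 547 * 0.015 = 8.205
E = 8.205 * 13.1 / 100 = 1.07 t/ha

1.07


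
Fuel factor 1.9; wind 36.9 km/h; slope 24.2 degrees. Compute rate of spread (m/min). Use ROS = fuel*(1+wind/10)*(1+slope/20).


Formula: ROS = fuel * (1 + wind/10) * (1 + slope/20)
Wind factor = 1 + 36.9/10 = 4.69
Slope factor = 1 + 24.2/20 = 2.21
ROS = 1.9 * 4.69 * 2.21 = 19.69 m/min

19.69


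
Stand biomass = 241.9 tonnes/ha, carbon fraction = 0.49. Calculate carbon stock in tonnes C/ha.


Formula: Carbon Stock = Biomass * Carbon Fraction
C = 241.9 t/ha * 0.49
C = 118.5 t C/ha

118.5


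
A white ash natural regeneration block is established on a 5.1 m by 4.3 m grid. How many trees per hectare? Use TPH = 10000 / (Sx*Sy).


Formula: TPH = 10000 m^2/ha / (spacing_x * spacing_y)
Area per tree = 5.1 m * 4.3 m = 21.93 m^2
TPH = 10000 / 21.93 = 456 trees/ha

456


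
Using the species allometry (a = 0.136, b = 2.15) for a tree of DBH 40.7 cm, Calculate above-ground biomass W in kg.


Formula: W = a * DBH^b  (allometric power law)
DBH^b = 40.7^2.15 = 2888.2048
W = 0.136 * 2888.2048 = 392.8 kg

392.8


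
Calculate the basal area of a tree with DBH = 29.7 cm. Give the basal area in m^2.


Formula: BA = pi * (DBH/2)^2 / 10000  (cm^2 to m^2)
Radius = DBH/2 = 29.7/2 = 14.85 cm
BA = pi * 14.85^2 / 10000
   = 692.7919 cm^2 / 10000
   = 0.0693 m^2

0.0693


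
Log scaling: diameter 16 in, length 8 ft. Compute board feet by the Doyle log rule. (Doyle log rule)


Doyle: BF = (D - 4)^2 * L / 16
Adjusted diameter = 16 - 4 = 12 in
(D-4)^2 = 12^2 = 144
BF = 144 * 8 / 16 = 72 BF

72


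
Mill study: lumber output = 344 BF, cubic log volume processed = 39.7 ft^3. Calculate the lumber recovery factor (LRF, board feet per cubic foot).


Formula: LRF = Lumber Output (BF) / Log Input (ft^3)
LRF = 344 BF / 39.7 ft^3
LRF = 8.66 BF/ft^3

8.66


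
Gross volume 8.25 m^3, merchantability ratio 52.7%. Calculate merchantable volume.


Formula: MV = V_total * (merchantable_pct / 100)
Merchantable fraction = 52.7% / 100 = 0.527
MV = 8.25 m^3 * 0.527 = 4.348 m^3

4.348


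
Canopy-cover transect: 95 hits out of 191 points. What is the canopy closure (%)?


Formula: Canopy closure = covered points / total points * 100
Closure = 95 / 191 * 100
Closure = 0.4974 * 100 = 49.7%

49.7


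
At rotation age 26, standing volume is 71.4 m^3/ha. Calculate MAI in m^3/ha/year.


Formula: MAI = Total Volume / Stand Age
MAI = 71.4 m^3/ha / 26 years
MAI = 2.75 m^3/ha/year

2.75


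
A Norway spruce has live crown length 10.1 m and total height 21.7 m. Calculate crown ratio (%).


Formula: Crown Ratio = (Crown Length / Total Height) * 100
CR = (10.1 m / 21.7 m) * 100
CR = 0.4654 * 100 = 46.5%

46.5


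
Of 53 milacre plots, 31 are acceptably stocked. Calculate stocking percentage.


Formula: Stocking % = stocked plots / total plots * 100
Stocking = 31 / 53 * 100
Stocking = 0.5849 * 100 = 58.5%

58.5


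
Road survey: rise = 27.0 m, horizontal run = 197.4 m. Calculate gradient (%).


Formula: Gradient = rise / run * 100
Gradient = 27.0 / 197.4 * 100 = 13.7%

13.7


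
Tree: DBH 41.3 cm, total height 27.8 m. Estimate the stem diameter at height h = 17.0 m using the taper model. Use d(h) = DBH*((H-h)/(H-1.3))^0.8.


Taper: d(h) = DBH * ((H - h) / (H - 1.3))^0.8
Numerator = H - h = 27.8 - 17.0 = 10.8 m
Denominator = H - 1.3 = 27.8 - 1.3 = 26.5 m
Ratio = 10.8 / 26.5 = 0.40755
d = 41.3 * 0.40755^0.8 = 20.1 cm

20.1


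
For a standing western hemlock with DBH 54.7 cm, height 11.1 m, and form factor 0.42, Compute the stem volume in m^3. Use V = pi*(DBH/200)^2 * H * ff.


Formula: V = pi * (DBH/200)^2 * H * ff
Radius = DBH/200 = 54.7/200 = 0.2735 m
Radius^2 = 0.2735^2 = 0.07480225 m^2
V = pi * 0.07480225 * 11.1 * 0.42
V = 1.096 m^3

1.096


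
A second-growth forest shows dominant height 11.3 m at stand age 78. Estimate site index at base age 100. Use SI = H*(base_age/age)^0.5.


Formula: SI = H_dom * (base_age / age)^0.5
Age ratio = 100 / 78 = 1.28205
sqrt(age_ratio) = 1.13228
SI = 11.3 * 1.13228 = 12.8 m

12.8


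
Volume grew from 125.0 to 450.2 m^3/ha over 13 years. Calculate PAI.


Formula: PAI = (V_T2 - V_T1) / (T2 - T1)
Volume increment = 450.2 - 125.0 = 325.2 m^3/ha
PAI = 325.2 / 13 = 25.02 m^3/ha/year

25.02


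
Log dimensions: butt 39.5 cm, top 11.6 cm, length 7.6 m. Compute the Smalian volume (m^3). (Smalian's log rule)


Smalian: V = (A1 + A2)/2 * L,  A = pi*(D/200)^2
A1 = pi*(39.5/200)^2 = 0.122542 m^2
A2 = pi*(11.6/200)^2 = 0.010568 m^2
V = (0.122542+0.010568)/2*7.6 = 0.5058 m^3

0.5058


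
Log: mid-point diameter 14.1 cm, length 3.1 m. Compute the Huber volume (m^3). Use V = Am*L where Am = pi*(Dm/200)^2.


Huber: V = Am * L,  Am = pi*(Dm/200)^2
Am = pi*(14.1/200)^2 = 0.015615 m^2
V = 0.015615*3.1 = 0.0484 m^3

0.0484


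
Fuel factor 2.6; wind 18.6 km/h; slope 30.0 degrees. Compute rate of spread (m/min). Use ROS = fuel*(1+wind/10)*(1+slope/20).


Formula: ROS = fuel * (1 + wind/10) * (1 + slope/20)
Wind factor = 1 + 18.6/10 = 2.86
Slope factor = 1 + 30.0/20 = 2.5
ROS = 2.6 * 2.86 * 2.5 = 18.59 m/min

18.59


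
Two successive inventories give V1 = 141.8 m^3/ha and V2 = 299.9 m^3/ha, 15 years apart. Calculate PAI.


Formula: PAI = (V_T2 - V_T1) / (T2 - T1)
Volume increment = 299.9 - 141.8 = 158.1 m^3/ha
PAI = 158.1 / 15 = 10.54 m^3/ha/year

10.54


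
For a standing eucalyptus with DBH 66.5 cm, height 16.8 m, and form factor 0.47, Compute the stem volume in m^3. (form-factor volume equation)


Formula: V = pi * (DBH/200)^2 * H * ff
Radius = DBH/200 = 66.5/200 = 0.3325 m
Radius^2 = 0.3325^2 = 0.11055625 m^2
V = pi * 0.11055625 * 16.8 * 0.47
V = 2.742 m^3

2.742


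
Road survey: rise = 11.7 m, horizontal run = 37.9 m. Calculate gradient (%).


Formula: Gradient = rise / run * 100
Gradient = 11.7 / 37.9 * 100 = 30.9%

30.9


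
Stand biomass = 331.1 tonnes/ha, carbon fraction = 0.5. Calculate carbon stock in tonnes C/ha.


Formula: Carbon Stock = Biomass * Carbon Fraction
C = 331.1 t/ha * 0.5
C = 165.6 t C/ha

165.6


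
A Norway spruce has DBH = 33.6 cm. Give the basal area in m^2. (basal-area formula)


Formula: BA = pi * (DBH/2)^2 / 10000  (cm^2 to m^2)
Radius = DBH/2 = 33.6/2 = 16.8 cm
BA = pi * 16.8^2 / 10000
   = 886.6831 cm^2 / 10000
   = 0.0887 m^2

0.0887


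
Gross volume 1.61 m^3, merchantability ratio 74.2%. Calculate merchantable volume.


Formula: MV = V_total * (merchantable_pct / 100)
Merchantable fraction = 74.2% / 100 = 0.742
MV = 1.61 m^3 * 0.742 = 1.195 m^3

1.195


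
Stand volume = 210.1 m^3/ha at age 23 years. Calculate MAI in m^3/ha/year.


Formula: MAI = Total Volume / Stand Age
MAI = 210.1 m^3/ha / 23 years
MAI = 9.13 m^3/ha/year

9.13


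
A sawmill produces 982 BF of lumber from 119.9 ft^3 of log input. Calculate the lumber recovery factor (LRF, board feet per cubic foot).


Formula: LRF = Lumber Output (BF) / Log Input (ft^3)
LRF = 982 BF / 119.9 ft^3
LRF = 8.19 BF/ft^3

8.19


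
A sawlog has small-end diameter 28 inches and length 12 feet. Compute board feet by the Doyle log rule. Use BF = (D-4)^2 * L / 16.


Doyle: BF = (D - 4)^2 * L / 16
Adjusted diameter = 28 - 4 = 24 in
(D-4)^2 = 24^2 = 576
BF = 576 * 12 / 16 = 432 BF

432


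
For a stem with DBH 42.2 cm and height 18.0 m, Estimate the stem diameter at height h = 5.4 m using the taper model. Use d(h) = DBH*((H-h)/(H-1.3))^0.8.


Taper: d(h) = DBH * ((H - h) / (H - 1.3))^0.8
Numerator = H - h = 18.0 - 5.4 = 12.6 m
Denominator = H - 1.3 = 18.0 - 1.3 = 16.7 m
Ratio = 12.6 / 16.7 = 0.75449
d = 42.2 * 0.75449^0.8 = 33.7 cm

33.7


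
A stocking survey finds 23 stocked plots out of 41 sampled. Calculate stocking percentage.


Formula: Stocking % = stocked plots / total plots * 100
Stocking = 23 / 41 * 100
Stocking = 0.561 * 100 = 56.1%

56.1


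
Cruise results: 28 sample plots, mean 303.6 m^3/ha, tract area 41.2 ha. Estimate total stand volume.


Formula: Total Volume = Mean Volume per ha * Total Area
Total Volume = 303.6 m^3/ha * 41.2 ha
Total Volume = 12508 m^3

12508


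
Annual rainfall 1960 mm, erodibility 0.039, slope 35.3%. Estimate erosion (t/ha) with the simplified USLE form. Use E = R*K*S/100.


Formula: E = R * K * S / 100  (simplified USLE)
R * K = 1960 * 0.039 = 76.44
E = 76.44 * 35.3 / 100 = 26.98 t/ha

26.98


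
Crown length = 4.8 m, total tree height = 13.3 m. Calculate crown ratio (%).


Formula: Crown Ratio = (Crown Length / Total Height) * 100
CR = (4.8 m / 13.3 m) * 100
CR = 0.3609 * 100 = 36.1%

36.1


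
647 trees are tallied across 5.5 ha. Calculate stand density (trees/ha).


Formula: Stand Density = N_trees / Area_ha
Density = 647 trees / 5.5 ha
Density = 118 trees/ha

118


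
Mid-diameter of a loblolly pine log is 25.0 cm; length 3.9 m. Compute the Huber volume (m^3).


Huber: V = Am * L,  Am = pi*(Dm/200)^2
Am = pi*(25.0/200)^2 = 0.049087 m^2
V = 0.049087*3.9 = 0.1914 m^3

0.1914


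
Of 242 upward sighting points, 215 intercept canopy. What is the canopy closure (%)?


Formula: Canopy closure = covered points / total points * 100
Closure = 215 / 242 * 100
Closure = 0.8884 * 100 = 88.8%

88.8


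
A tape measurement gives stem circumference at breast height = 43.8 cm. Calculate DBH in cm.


Formula: DBH = C / pi
DBH = 43.8 / pi
pi = 3.14159...
DBH = 13.9 cm

13.9


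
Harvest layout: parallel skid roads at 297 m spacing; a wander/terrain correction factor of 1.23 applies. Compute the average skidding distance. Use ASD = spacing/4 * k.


Formula: ASD = (spacing / 4) * correction
Uncorrected distance = spacing / 4 = 297 / 4 = 74.25 m
ASD = 74.25 * 1.23 = 91 m

91


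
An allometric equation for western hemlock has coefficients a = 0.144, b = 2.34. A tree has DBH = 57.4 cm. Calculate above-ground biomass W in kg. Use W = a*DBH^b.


Formula: W = a * DBH^b  (allometric power law)
DBH^b = 57.4^2.34 = 13057.3134
W = 0.144 * 13057.3134 = 1880.3 kg

1880.3


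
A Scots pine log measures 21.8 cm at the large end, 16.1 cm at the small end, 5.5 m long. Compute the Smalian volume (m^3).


Smalian: V = (A1 + A2)/2 * L,  A = pi*(D/200)^2
A1 = pi*(21.8/200)^2 = 0.037325 m^2
A2 = pi*(16.1/200)^2 = 0.020358 m^2
V = (0.037325+0.020358)/2*5.5 = 0.1586 m^3

0.1586


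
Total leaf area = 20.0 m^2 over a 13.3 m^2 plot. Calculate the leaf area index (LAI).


Formula: LAI = total leaf area / ground area  (dimensionless)
LAI = 20.0 m^2 / 13.3 m^2
LAI = 1.5

1.5


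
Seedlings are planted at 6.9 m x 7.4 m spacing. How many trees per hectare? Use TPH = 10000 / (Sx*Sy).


Formula: TPH = 10000 m^2/ha / (spacing_x * spacing_y)
Area per tree = 6.9 m * 7.4 m = 51.06 m^2
TPH = 10000 / 51.06 = 196 trees/ha

196


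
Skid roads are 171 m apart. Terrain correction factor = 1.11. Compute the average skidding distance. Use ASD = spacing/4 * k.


Formula: ASD = (spacing / 4) * correction
Uncorrected distance = spacing / 4 = 171 / 4 = 42.75 m
ASD = 42.75 * 1.11 = 47 m

47


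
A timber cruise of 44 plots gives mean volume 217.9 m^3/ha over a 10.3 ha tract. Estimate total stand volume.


Formula: Total Volume = Mean Volume per ha * Total Area
Total Volume = 217.9 m^3/ha * 10.3 ha
Total Volume = 2244 m^3

2244


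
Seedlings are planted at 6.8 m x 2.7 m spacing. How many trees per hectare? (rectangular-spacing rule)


Formula: TPH = 10000 m^2/ha / (spacing_x * spacing_y)
Area per tree = 6.8 m * 2.7 m = 18.36 m^2
TPH = 10000 / 18.36 = 545 trees/ha

545


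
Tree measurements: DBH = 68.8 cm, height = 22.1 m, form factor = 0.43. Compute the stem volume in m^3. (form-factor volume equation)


Formula: V = pi * (DBH/200)^2 * H * ff
Radius = DBH/200 = 68.8/200 = 0.344 m
Radius^2 = 0.344^2 = 0.118336 m^2
V = pi * 0.118336 * 22.1 * 0.43
V = 3.533 m^3

3.533


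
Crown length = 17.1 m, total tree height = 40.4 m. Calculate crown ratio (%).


Formula: Crown Ratio = (Crown Length / Total Height) * 100
CR = (17.1 m / 40.4 m) * 100
CR = 0.4233 * 100 = 42.3%

42.3


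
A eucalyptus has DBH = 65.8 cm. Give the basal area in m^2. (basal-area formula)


Formula: BA = pi * (DBH/2)^2 / 10000  (cm^2 to m^2)
Radius = DBH/2 = 65.8/2 = 32.9 cm
BA = pi * 32.9^2 / 10000
   = 3400.4913 cm^2 / 10000
   = 0.34 m^2

0.34


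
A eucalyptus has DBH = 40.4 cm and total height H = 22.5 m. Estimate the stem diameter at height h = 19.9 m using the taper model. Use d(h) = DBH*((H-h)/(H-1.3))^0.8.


Taper: d(h) = DBH * ((H - h) / (H - 1.3))^0.8
Numerator = H - h = 22.5 - 19.9 = 2.6 m
Denominator = H - 1.3 = 22.5 - 1.3 = 21.2 m
Ratio = 2.6 / 21.2 = 0.12264
d = 40.4 * 0.12264^0.8 = 7.5 cm

7.5


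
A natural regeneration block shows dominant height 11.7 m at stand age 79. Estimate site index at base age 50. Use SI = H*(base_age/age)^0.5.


Formula: SI = H_dom * (base_age / age)^0.5
Age ratio = 50 / 79 = 0.63291
sqrt(age_ratio) = 0.79556
SI = 11.7 * 0.79556 = 9.3 m

9.3


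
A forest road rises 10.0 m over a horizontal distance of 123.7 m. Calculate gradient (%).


Formula: Gradient = rise / run * 100
Gradient = 10.0 / 123.7 * 100 = 8.1%

8.1


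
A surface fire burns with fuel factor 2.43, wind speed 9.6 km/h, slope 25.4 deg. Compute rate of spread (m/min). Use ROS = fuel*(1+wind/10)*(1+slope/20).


Formula: ROS = fuel * (1 + wind/10) * (1 + slope/20)
Wind factor = 1 + 9.6/10 = 1.96
Slope factor = 1 + 25.4/20 = 2.27
ROS = 2.43 * 1.96 * 2.27 = 10.81 m/min

10.81


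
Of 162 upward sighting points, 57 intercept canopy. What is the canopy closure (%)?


Formula: Canopy closure = covered points / total points * 100
Closure = 57 / 162 * 100
Closure = 0.3519 * 100 = 35.2%

35.2


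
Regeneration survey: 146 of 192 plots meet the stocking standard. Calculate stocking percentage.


Formula: Stocking % = stocked plots / total plots * 100
Stocking = 146 / 192 * 100
Stocking = 0.7604 * 100 = 76.0%

76.0


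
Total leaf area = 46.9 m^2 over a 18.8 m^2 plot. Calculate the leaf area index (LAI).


Formula: LAI = total leaf area / ground area  (dimensionless)
LAI = 46.9 m^2 / 18.8 m^2
LAI = 2.49

2.49


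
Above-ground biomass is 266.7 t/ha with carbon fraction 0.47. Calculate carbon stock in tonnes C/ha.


Formula: Carbon Stock = Biomass * Carbon Fraction
C = 266.7 t/ha * 0.47
C = 125.3 t C/ha

125.3


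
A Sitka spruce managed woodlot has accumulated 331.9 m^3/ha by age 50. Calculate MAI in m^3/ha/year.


Formula: MAI = Total Volume / Stand Age
MAI = 331.9 m^3/ha / 50 years
MAI = 6.64 m^3/ha/year

6.64


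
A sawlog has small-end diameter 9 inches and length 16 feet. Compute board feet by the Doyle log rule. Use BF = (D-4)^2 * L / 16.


Doyle: BF = (D - 4)^2 * L / 16
Adjusted diameter = 9 - 4 = 5 in
(D-4)^2 = 5^2 = 25
BF = 25 * 16 / 16 = 25 BF

25


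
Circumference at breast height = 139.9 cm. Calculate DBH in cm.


Formula: DBH = C / pi
DBH = 139.9 / pi
pi = 3.14159...
DBH = 44.5 cm

44.5


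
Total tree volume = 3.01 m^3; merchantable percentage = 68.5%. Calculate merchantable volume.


Formula: MV = V_total * (merchantable_pct / 100)
Merchantable fraction = 68.5% / 100 = 0.685
MV = 3.01 m^3 * 0.685 = 2.062 m^3

2.062


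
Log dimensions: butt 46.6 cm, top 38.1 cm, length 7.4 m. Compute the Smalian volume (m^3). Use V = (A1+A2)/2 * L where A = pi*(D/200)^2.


Smalian: V = (A1 + A2)/2 * L,  A = pi*(D/200)^2
A1 = pi*(46.6/200)^2 = 0.170554 m^2
A2 = pi*(38.1/200)^2 = 0.114009 m^2
V = (0.170554+0.114009)/2*7.4 = 1.0529 m^3

1.0529


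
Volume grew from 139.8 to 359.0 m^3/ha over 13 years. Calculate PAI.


Formula: PAI = (V_T2 - V_T1) / (T2 - T1)
Volume increment = 359.0 - 139.8 = 219.2 m^3/ha
PAI = 219.2 / 13 = 16.86 m^3/ha/year

16.86


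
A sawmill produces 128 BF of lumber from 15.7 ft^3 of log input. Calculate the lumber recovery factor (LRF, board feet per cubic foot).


Formula: LRF = Lumber Output (BF) / Log Input (ft^3)
LRF = 128 BF / 15.7 ft^3
LRF = 8.15 BF/ft^3

8.15


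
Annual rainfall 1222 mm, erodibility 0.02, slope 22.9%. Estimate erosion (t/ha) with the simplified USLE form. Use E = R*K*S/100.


Formula: E = R * K * S / 100  (simplified USLE)
R * K = 1222 * 0.02 = 24.44
E = 24.44 * 22.9 / 100 = 5.6 t/ha

5.6


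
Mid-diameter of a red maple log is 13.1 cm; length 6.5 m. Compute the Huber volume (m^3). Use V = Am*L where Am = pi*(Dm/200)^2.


Huber: V = Am * L,  Am = pi*(Dm/200)^2
Am = pi*(13.1/200)^2 = 0.013478 m^2
V = 0.013478*6.5 = 0.0876 m^3

0.0876


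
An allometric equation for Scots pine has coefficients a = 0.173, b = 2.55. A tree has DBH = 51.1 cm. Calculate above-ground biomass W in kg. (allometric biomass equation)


Formula: W = a * DBH^b  (allometric power law)
DBH^b = 51.1^2.55 = 22723.3991
W = 0.173 * 22723.3991 = 3931.1 kg

3931.1


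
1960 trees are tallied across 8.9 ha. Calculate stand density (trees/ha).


Formula: Stand Density = N_trees / Area_ha
Density = 1960 trees / 8.9 ha
Density = 220 trees/ha

220


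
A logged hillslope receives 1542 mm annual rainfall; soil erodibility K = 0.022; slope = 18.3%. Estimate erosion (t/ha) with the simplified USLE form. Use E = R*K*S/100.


Formula: E = R * K * S / 100  (simplified USLE)
R * K = 1542 * 0.022 = 33.924
E = 33.924 * 18.3 / 100 = 6.21 t/ha

6.21


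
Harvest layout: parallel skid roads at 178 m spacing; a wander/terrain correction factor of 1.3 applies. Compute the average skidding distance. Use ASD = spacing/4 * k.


Formula: ASD = (spacing / 4) * correction
Uncorrected distance = spacing / 4 = 178 / 4 = 44.5 m
ASD = 44.5 * 1.3 = 58 m

58


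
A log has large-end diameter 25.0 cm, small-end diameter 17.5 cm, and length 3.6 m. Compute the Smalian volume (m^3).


Smalian: V = (A1 + A2)/2 * L,  A = pi*(D/200)^2
A1 = pi*(25.0/200)^2 = 0.049087 m^2
A2 = pi*(17.5/200)^2 = 0.024053 m^2
V = (0.049087+0.024053)/2*3.6 = 0.1317 m^3

0.1317


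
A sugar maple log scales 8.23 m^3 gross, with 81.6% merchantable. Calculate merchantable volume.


Formula: MV = V_total * (merchantable_pct / 100)
Merchantable fraction = 81.6% / 100 = 0.816
MV = 8.23 m^3 * 0.816 = 6.716 m^3

6.716


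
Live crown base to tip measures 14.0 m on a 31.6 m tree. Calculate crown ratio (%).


Formula: Crown Ratio = (Crown Length / Total Height) * 100
CR = (14.0 m / 31.6 m) * 100
CR = 0.443 * 100 = 44.3%

44.3


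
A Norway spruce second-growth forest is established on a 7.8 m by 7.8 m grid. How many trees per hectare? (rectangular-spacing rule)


Formula: TPH = 10000 m^2/ha / (spacing_x * spacing_y)
Area per tree = 7.8 m * 7.8 m = 60.84 m^2
TPH = 10000 / 60.84 = 164 trees/ha

164


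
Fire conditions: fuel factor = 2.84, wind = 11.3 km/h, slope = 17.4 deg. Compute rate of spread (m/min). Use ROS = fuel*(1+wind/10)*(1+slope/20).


Formula: ROS = fuel * (1 + wind/10) * (1 + slope/20)
Wind factor = 1 + 11.3/10 = 2.13
Slope factor = 1 + 17.4/20 = 1.87
ROS = 2.84 * 2.13 * 1.87 = 11.31 m/min

11.31


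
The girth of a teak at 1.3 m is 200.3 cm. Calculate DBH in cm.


Formula: DBH = C / pi
DBH = 200.3 / pi
pi = 3.14159...
DBH = 63.8 cm

63.8


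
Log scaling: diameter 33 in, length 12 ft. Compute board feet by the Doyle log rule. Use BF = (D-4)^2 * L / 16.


Doyle: BF = (D - 4)^2 * L / 16
Adjusted diameter = 33 - 4 = 29 in
(D-4)^2 = 29^2 = 841
BF = 841 * 12 / 16 = 631 BF

631


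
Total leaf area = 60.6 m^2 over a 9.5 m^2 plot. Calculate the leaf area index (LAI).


Formula: LAI = total leaf area / ground area  (dimensionless)
LAI = 60.6 m^2 / 9.5 m^2
LAI = 6.38

6.38


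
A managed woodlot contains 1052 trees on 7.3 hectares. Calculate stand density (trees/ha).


Formula: Stand Density = N_trees / Area_ha
Density = 1052 trees / 7.3 ha
Density = 144 trees/ha

144


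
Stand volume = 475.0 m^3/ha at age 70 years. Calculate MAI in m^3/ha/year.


Formula: MAI = Total Volume / Stand Age
MAI = 475.0 m^3/ha / 70 years
MAI = 6.79 m^3/ha/year

6.79


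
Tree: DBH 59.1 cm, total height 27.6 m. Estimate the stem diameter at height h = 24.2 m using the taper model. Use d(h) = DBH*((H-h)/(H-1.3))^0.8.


Taper: d(h) = DBH * ((H - h) / (H - 1.3))^0.8
Numerator = H - h = 27.6 - 24.2 = 3.4 m
Denominator = H - 1.3 = 27.6 - 1.3 = 26.3 m
Ratio = 3.4 / 26.3 = 0.12928
d = 59.1 * 0.12928^0.8 = 11.5 cm

11.5


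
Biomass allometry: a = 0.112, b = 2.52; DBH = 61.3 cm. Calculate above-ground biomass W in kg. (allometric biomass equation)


Formula: W = a * DBH^b  (allometric power law)
DBH^b = 61.3^2.52 = 31944.8164
W = 0.112 * 31944.8164 = 3577.8 kg

3577.8


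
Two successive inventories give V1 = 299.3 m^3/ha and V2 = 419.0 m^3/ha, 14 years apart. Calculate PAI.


Formula: PAI = (V_T2 - V_T1) / (T2 - T1)
Volume increment = 419.0 - 299.3 = 119.7 m^3/ha
PAI = 119.7 / 14 = 8.55 m^3/ha/year

8.55


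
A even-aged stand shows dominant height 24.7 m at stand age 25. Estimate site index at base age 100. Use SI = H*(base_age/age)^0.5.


Formula: SI = H_dom * (base_age / age)^0.5
Age ratio = 100 / 25 = 4.0
sqrt(age_ratio) = 2.0
SI = 24.7 * 2.0 = 49.4 m

49.4


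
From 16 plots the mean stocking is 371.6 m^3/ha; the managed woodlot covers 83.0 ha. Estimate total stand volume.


Formula: Total Volume = Mean Volume per ha * Total Area
Total Volume = 371.6 m^3/ha * 83.0 ha
Total Volume = 30843 m^3

30843


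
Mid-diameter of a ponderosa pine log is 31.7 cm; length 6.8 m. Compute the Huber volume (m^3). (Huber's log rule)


Huber: V = Am * L,  Am = pi*(Dm/200)^2
Am = pi*(31.7/200)^2 = 0.078924 m^2
V = 0.078924*6.8 = 0.5367 m^3

0.5367


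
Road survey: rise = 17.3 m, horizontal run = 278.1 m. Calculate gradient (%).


Formula: Gradient = rise / run * 100
Gradient = 17.3 / 278.1 * 100 = 6.2%

6.2


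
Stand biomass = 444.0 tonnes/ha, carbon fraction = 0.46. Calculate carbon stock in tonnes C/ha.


Formula: Carbon Stock = Biomass * Carbon Fraction
C = 444.0 t/ha * 0.46
C = 204.2 t C/ha

204.2


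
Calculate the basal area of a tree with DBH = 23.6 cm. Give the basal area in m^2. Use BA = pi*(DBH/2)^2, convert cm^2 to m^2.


Formula: BA = pi * (DBH/2)^2 / 10000  (cm^2 to m^2)
Radius = DBH/2 = 23.6/2 = 11.8 cm
BA = pi * 11.8^2 / 10000
   = 437.4354 cm^2 / 10000
   = 0.0437 m^2

0.0437


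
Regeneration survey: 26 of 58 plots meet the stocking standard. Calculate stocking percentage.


Formula: Stocking % = stocked plots / total plots * 100
Stocking = 26 / 58 * 100
Stocking = 0.4483 * 100 = 44.8%

44.8


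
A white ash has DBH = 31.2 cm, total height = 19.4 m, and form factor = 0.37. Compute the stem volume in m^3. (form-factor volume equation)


Formula: V = pi * (DBH/200)^2 * H * ff
Radius = DBH/200 = 31.2/200 = 0.156 m
Radius^2 = 0.156^2 = 0.024336 m^2
V = pi * 0.024336 * 19.4 * 0.37
V = 0.549 m^3

0.549


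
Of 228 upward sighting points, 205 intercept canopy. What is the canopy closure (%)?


Formula: Canopy closure = covered points / total points * 100
Closure = 205 / 228 * 100
Closure = 0.8991 * 100 = 89.9%

89.9


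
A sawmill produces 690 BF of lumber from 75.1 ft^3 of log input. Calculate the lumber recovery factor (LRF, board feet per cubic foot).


Formula: LRF = Lumber Output (BF) / Log Input (ft^3)
LRF = 690 BF / 75.1 ft^3
LRF = 9.19 BF/ft^3

9.19


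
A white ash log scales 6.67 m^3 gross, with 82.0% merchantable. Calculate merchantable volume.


Formula: MV = V_total * (merchantable_pct / 100)
Merchantable fraction = 82.0% / 100 = 0.82
MV = 6.67 m^3 * 0.82 = 5.469 m^3

5.469


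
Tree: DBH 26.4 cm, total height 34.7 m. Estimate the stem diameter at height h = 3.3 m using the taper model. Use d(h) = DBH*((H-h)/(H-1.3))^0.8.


Taper: d(h) = DBH * ((H - h) / (H - 1.3))^0.8
Numerator = H - h = 34.7 - 3.3 = 31.4 m
Denominator = H - 1.3 = 34.7 - 1.3 = 33.4 m
Ratio = 31.4 / 33.4 = 0.94012
d = 26.4 * 0.94012^0.8 = 25.1 cm

25.1


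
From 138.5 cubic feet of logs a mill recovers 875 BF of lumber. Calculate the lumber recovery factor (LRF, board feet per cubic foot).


Formula: LRF = Lumber Output (BF) / Log Input (ft^3)
LRF = 875 BF / 138.5 ft^3
LRF = 6.32 BF/ft^3

6.32


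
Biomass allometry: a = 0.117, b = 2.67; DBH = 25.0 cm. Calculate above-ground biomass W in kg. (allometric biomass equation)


Formula: W = a * DBH^b  (allometric power law)
DBH^b = 25.0^2.67 = 5401.3189
W = 0.117 * 5401.3189 = 632.0 kg

632.0


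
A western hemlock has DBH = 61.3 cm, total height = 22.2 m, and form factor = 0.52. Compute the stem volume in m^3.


Formula: V = pi * (DBH/200)^2 * H * ff
Radius = DBH/200 = 61.3/200 = 0.3065 m
Radius^2 = 0.3065^2 = 0.09394225 m^2
V = pi * 0.09394225 * 22.2 * 0.52
V = 3.407 m^3

3.407


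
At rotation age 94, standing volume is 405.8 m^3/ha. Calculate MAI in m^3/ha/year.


Formula: MAI = Total Volume / Stand Age
MAI = 405.8 m^3/ha / 94 years
MAI = 4.32 m^3/ha/year

4.32


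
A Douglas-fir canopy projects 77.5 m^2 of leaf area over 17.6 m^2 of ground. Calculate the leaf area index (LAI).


Formula: LAI = total leaf area / ground area  (dimensionless)
LAI = 77.5 m^2 / 17.6 m^2
LAI = 4.4

4.4


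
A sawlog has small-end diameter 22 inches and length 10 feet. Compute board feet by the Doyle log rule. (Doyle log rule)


Doyle: BF = (D - 4)^2 * L / 16
Adjusted diameter = 22 - 4 = 18 in
(D-4)^2 = 18^2 = 324
BF = 324 * 10 / 16 = 203 BF

203


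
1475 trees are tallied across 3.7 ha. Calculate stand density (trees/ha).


Formula: Stand Density = N_trees / Area_ha
Density = 1475 trees / 3.7 ha
Density = 399 trees/ha

399


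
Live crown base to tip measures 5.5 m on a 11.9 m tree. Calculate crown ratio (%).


Formula: Crown Ratio = (Crown Length / Total Height) * 100
CR = (5.5 m / 11.9 m) * 100
CR = 0.4622 * 100 = 46.2%

46.2


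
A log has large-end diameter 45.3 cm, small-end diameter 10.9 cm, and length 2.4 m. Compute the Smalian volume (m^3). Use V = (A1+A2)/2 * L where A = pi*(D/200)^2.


Smalian: V = (A1 + A2)/2 * L,  A = pi*(D/200)^2
A1 = pi*(45.3/200)^2 = 0.161171 m^2
A2 = pi*(10.9/200)^2 = 0.009331 m^2
V = (0.161171+0.009331)/2*2.4 = 0.2046 m^3

0.2046
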